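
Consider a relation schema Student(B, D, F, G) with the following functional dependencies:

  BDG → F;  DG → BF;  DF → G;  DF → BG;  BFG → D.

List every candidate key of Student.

{D, F}⁺: DF→G adds G; DF→BG adds B → {B, D, F, G}. Minimal: {F}⁺ = {F}; {D}⁺ = {D} — none reach the full schema.
{D, G}⁺: DG→BF adds B, F → {B, D, F, G}. Minimal: {G}⁺ = {G}; {D}⁺ = {D} — none reach the full schema.
{B, F, G}⁺: BFG→D adds D → {B, D, F, G}. Minimal: {F, G}⁺ = {F, G}; {B, G}⁺ = {B, G}; {B, F}⁺ = {B, F} — none reach the full schema.
Any other superkey contains one of these as a subset, so there are no further candidate keys.

(D, F), (D, G), (B, F, G)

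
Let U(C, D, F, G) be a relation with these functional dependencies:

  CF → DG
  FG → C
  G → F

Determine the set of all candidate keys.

{G}; {C, F}

{G}⁺: G→F adds F; FG→C adds C; CF→DG adds D → {C, D, F, G}.
{C, F}⁺: CF→DG adds D, G → {C, D, F, G}. Minimal: {F}⁺ = {F}; {C}⁺ = {C} — none reach the full schema.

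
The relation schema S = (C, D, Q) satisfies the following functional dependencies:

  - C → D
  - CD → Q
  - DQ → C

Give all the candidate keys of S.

{C}⁺: C→D adds D; CD→Q adds Q → {C, D, Q}.
{D, Q}⁺: DQ→C adds C → {C, D, Q}. Minimal: {Q}⁺ = {Q}; {D}⁺ = {D} — none reach the full schema.
Any other superkey contains one of these as a subset, so there are no further candidate keys.

{C}; {D, Q}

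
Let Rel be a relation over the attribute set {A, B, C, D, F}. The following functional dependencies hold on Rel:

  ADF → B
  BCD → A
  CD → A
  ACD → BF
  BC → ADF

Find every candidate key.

Attribute C never appears on the right-hand side of any dependency, so C must belong to every candidate key.
{C}⁺ = {C}, which is not all of the schema, so we must add further attributes.
{B, C}⁺: BC→ADF adds A, D, F → {A, B, C, D, F}. Minimal: {C}⁺ = {C}; {B}⁺ = {B} — none reach the full schema.
{C, D}⁺: CD→A adds A; ACD→BF adds B, F → {A, B, C, D, F}. Minimal: {D}⁺ = {D}; {C}⁺ = {C} — none reach the full schema.

BC, CD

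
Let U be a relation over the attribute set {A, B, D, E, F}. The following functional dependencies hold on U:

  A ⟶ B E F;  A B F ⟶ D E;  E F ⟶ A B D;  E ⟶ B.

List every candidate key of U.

{A}⁺: A→BEF adds B, E, F; ABF→DE adds D → {A, B, D, E, F}.
{E, F}⁺: EF→ABD adds A, B, D → {A, B, D, E, F}. Minimal: {F}⁺ = {F}; {E}⁺ = {B, E} — none reach the full schema.

{A}, {E, F}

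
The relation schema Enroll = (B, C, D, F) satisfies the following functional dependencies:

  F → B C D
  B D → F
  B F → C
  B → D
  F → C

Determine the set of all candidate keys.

{B}, {F}

{B}⁺: B→D adds D; BD→F adds F; BF→C adds C → {B, C, D, F}.
{F}⁺: F→BCD adds B, C, D → {B, C, D, F}.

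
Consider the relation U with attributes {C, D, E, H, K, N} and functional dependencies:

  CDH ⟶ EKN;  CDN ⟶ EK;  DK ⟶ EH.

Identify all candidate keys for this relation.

(C, D, H); (C, D, K); (C, D, N)

Attributes C, D never appear on any right-hand side, so every candidate key must contain {C, D}.
{C, D}⁺ = {C, D}, which is not all of the schema, so we must add further attributes.
{C, D, H}⁺: CDH→EKN adds E, K, N → {C, D, E, H, K, N}. Minimal: {D, H}⁺ = {D, H}; {C, H}⁺ = {C, H}; {C, D}⁺ = {C, D} — none reach the full schema.
{C, D, K}⁺: DK→EH adds E, H; CDH→EKN adds N → {C, D, E, H, K, N}. Minimal: {D, K}⁺ = {D, E, H, K}; {C, K}⁺ = {C, K}; {C, D}⁺ = {C, D} — none reach the full schema.
{C, D, N}⁺: CDN→EK adds E, K; DK→EH adds H → {C, D, E, H, K, N}. Minimal: {D, N}⁺ = {D, N}; {C, N}⁺ = {C, N}; {C, D}⁺ = {C, D} — none reach the full schema.
Any other superkey contains one of these as a subset, so there are no further candidate keys.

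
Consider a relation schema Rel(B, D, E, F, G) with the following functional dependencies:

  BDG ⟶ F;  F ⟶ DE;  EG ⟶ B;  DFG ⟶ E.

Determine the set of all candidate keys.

FG; BDG; DEG

Attribute G never appears on the right-hand side of any dependency, so G must belong to every candidate key.
{G}⁺ = {G}, which is not all of the schema, so we must add further attributes.
{F, G}⁺: F→DE adds D, E; EG→B adds B → {B, D, E, F, G}.
{B, D, G}⁺: BDG→F adds F; F→DE adds E → {B, D, E, F, G}.
{D, E, G}⁺: EG→B adds B; BDG→F adds F → {B, D, E, F, G}.
Any other superkey contains one of these as a subset, so there are no further candidate keys.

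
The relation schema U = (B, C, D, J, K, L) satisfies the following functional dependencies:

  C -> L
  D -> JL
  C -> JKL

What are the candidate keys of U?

BCD

Attributes B, C, D never appear on any right-hand side, so every candidate key must contain {B, C, D}.
{B, C, D}⁺ = {B, C, D, J, K, L}, which is all of the schema, so {B, C, D} is the only candidate key.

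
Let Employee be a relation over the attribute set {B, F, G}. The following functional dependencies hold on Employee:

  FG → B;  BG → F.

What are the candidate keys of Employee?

{B, G}⁺: BG→F adds F → {B, F, G}. Minimal: {G}⁺ = {G}; {B}⁺ = {B} — none reach the full schema.
{F, G}⁺: FG→B adds B → {B, F, G}. Minimal: {G}⁺ = {G}; {F}⁺ = {F} — none reach the full schema.

BG; FG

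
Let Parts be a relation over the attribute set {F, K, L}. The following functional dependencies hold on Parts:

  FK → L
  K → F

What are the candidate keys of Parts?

{K}

Attribute K never appears on the right-hand side of any dependency, so K must belong to every candidate key.
{K}⁺ = {F, K, L}, which is all of the schema, so {K} is the only candidate key.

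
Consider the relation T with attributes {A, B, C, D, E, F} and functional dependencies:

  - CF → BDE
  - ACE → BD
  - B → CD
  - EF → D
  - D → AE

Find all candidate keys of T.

(B, F), (C, F)

{B, F}⁺: B→CD adds C, D; D→AE adds A, E → {A, B, C, D, E, F}.
{C, F}⁺: CF→BDE adds B, D, E; D→AE adds A → {A, B, C, D, E, F}.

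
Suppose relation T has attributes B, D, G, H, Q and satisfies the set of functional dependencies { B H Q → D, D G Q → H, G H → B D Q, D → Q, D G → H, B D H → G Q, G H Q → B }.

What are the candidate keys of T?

(D, G), (G, H), (B, D, H), (B, H, Q)

{D, G}⁺: D→Q adds Q; DG→H adds H; GHQ→B adds B → {B, D, G, H, Q}. Minimal: {G}⁺ = {G}; {D}⁺ = {D, Q} — none reach the full schema.
{G, H}⁺: GH→BDQ adds B, D, Q → {B, D, G, H, Q}. Minimal: {H}⁺ = {H}; {G}⁺ = {G} — none reach the full schema.
{B, D, H}⁺: D→Q adds Q; BDH→GQ adds G → {B, D, G, H, Q}. Minimal: {D, H}⁺ = {D, H, Q}; {B, H}⁺ = {B, H}; {B, D}⁺ = {B, D, Q} — none reach the full schema.
{B, H, Q}⁺: BHQ→D adds D; BDH→GQ adds G → {B, D, G, H, Q}. Minimal: {H, Q}⁺ = {H, Q}; {B, Q}⁺ = {B, Q}; {B, H}⁺ = {B, H} — none reach the full schema.
Any other superkey contains one of these as a subset, so there are no further candidate keys.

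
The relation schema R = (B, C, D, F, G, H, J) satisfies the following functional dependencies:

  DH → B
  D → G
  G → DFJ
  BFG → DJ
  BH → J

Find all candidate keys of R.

{C, D, H}, {C, G, H}

Attributes C, H never appear on any right-hand side, so every candidate key must contain {C, H}.
{C, H}⁺ = {C, H}, which is not all of the schema, so we must add further attributes.
{C, D, H}⁺: DH→B adds B; D→G adds G; G→DFJ adds F, J → {B, C, D, F, G, H, J}. Minimal: {D, H}⁺ = {B, D, F, G, H, J}; {C, H}⁺ = {C, H}; {C, D}⁺ = {C, D, F, G, J} — none reach the full schema.
{C, G, H}⁺: G→DFJ adds D, F, J; DH→B adds B → {B, C, D, F, G, H, J}. Minimal: {G, H}⁺ = {B, D, F, G, H, J}; {C, H}⁺ = {C, H}; {C, G}⁺ = {C, D, F, G, J} — none reach the full schema.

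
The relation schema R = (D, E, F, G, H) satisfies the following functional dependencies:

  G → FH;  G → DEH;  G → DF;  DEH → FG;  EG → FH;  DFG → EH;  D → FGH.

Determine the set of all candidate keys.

{D}⁺: D→FGH adds F, G, H; G→DEH adds E → {D, E, F, G, H}.
{G}⁺: G→FH adds F, H; G→DEH adds D, E → {D, E, F, G, H}.
Any other superkey contains one of these as a subset, so there are no further candidate keys.

{D}; {G}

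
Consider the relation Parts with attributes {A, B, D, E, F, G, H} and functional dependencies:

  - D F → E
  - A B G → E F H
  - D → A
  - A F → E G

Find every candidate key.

{B, D, F}, {B, D, G}

Attributes B, D never appear on any right-hand side, so every candidate key must contain {B, D}.
{B, D}⁺ = {A, B, D}, which is not all of the schema, so we must add further attributes.
{B, D, F}⁺: DF→E adds E; D→A adds A; AF→EG adds G; ABG→EFH adds H → {A, B, D, E, F, G, H}. Minimal: {D, F}⁺ = {A, D, E, F, G}; {B, F}⁺ = {B, F}; {B, D}⁺ = {A, B, D} — none reach the full schema.
{B, D, G}⁺: D→A adds A; ABG→EFH adds E, F, H → {A, B, D, E, F, G, H}. Minimal: {D, G}⁺ = {A, D, G}; {B, G}⁺ = {B, G}; {B, D}⁺ = {A, B, D} — none reach the full schema.
Any other superkey contains one of these as a subset, so there are no further candidate keys.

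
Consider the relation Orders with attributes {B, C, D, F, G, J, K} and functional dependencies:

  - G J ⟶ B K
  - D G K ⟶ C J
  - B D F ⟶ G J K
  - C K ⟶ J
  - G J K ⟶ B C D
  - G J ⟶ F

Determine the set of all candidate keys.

{G, J}⁺: GJ→BK adds B, K; GJK→BCD adds C, D; GJ→F adds F → {B, C, D, F, G, J, K}.
{B, D, F}⁺: BDF→GJK adds G, J, K; GJK→BCD adds C → {B, C, D, F, G, J, K}.
{C, G, K}⁺: CK→J adds J; GJK→BCD adds B, D; GJ→F adds F → {B, C, D, F, G, J, K}.
{D, G, K}⁺: DGK→CJ adds C, J; GJK→BCD adds B; GJ→F adds F → {B, C, D, F, G, J, K}.

{G, J}; {B, D, F}; {C, G, K}; {D, G, K}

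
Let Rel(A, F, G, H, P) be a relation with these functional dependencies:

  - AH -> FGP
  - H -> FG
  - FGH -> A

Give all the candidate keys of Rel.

(H)

{H}⁺: H→FG adds F, G; FGH→A adds A; AH→FGP adds P → {A, F, G, H, P}.
No other minimal superkey exists.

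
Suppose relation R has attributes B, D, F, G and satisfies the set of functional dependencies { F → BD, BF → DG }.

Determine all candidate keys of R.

{F}

Attribute F never appears on the right-hand side of any dependency, so F must belong to every candidate key.
{F}⁺ = {B, D, F, G}, which is all of the schema, so {F} is the only candidate key.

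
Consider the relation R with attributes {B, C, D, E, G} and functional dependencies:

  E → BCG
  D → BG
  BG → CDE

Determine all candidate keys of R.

{D}, {E}, {B, G}

{D}⁺: D→BG adds B, G; BG→CDE adds C, E → {B, C, D, E, G}.
{E}⁺: E→BCG adds B, C, G; BG→CDE adds D → {B, C, D, E, G}.
{B, G}⁺: BG→CDE adds C, D, E → {B, C, D, E, G}. Minimal: {G}⁺ = {G}; {B}⁺ = {B} — none reach the full schema.
Any other superkey contains one of these as a subset, so there are no further candidate keys.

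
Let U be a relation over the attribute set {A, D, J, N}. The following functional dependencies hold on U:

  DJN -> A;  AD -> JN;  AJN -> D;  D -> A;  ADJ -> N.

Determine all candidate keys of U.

{D}, {A, J, N}

{D}⁺: D→A adds A; AD→JN adds J, N → {A, D, J, N}.
{A, J, N}⁺: AJN→D adds D → {A, D, J, N}.
Any other superkey contains one of these as a subset, so there are no further candidate keys.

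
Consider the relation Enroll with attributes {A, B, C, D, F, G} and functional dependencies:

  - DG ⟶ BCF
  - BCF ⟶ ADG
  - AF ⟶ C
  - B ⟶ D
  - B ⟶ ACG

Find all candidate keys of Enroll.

{B}⁺: B→D adds D; B→ACG adds A, C, G; DG→BCF adds F → {A, B, C, D, F, G}.
{D, G}⁺: DG→BCF adds B, C, F; BCF→ADG adds A → {A, B, C, D, F, G}. Minimal: {G}⁺ = {G}; {D}⁺ = {D} — none reach the full schema.

{B}, {D, G}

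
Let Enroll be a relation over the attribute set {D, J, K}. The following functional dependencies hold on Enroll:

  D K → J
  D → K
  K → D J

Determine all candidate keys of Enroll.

{D}⁺: D→K adds K; K→DJ adds J → {D, J, K}.
{K}⁺: K→DJ adds D, J → {D, J, K}.
Any other superkey contains one of these as a subset, so there are no further candidate keys.

{D}, {K}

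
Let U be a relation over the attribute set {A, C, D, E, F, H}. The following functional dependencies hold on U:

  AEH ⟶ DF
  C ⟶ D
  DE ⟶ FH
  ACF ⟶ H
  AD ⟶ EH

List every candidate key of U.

{A, C}

{A, C}⁺: C→D adds D; AD→EH adds E, H; AEH→DF adds F → {A, C, D, E, F, H}.
No other minimal superkey exists.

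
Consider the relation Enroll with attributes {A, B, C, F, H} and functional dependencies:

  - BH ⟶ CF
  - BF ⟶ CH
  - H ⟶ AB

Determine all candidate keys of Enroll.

(H), (B, F)

{H}⁺: H→AB adds A, B; BH→CF adds C, F → {A, B, C, F, H}.
{B, F}⁺: BF→CH adds C, H; H→AB adds A → {A, B, C, F, H}. Minimal: {F}⁺ = {F}; {B}⁺ = {B} — none reach the full schema.
Any other superkey contains one of these as a subset, so there are no further candidate keys.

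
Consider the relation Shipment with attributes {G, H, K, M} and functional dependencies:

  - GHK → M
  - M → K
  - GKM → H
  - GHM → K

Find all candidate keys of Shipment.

Attribute G never appears on the right-hand side of any dependency, so G must belong to every candidate key.
{G}⁺ = {G}, which is not all of the schema, so we must add further attributes.
{G, M}⁺: M→K adds K; GKM→H adds H → {G, H, K, M}.
{G, H, K}⁺: GHK→M adds M → {G, H, K, M}.
Any other superkey contains one of these as a subset, so there are no further candidate keys.

GM, GHK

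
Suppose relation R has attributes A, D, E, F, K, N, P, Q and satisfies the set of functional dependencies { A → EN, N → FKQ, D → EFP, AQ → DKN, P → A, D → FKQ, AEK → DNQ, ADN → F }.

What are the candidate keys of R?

{A}⁺: A→EN adds E, N; N→FKQ adds F, K, Q; AQ→DKN adds D; D→EFP adds P → {A, D, E, F, K, N, P, Q}.
{D}⁺: D→EFP adds E, F, P; P→A adds A; D→FKQ adds K, Q; AEK→DNQ adds N → {A, D, E, F, K, N, P, Q}.
{P}⁺: P→A adds A; A→EN adds E, N; N→FKQ adds F, K, Q; AQ→DKN adds D → {A, D, E, F, K, N, P, Q}.

A, D, P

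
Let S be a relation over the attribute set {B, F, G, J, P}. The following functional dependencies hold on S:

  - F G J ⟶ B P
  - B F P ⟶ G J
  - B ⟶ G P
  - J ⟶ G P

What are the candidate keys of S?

Attribute F never appears on the right-hand side of any dependency, so F must belong to every candidate key.
{F}⁺ = {F}, which is not all of the schema, so we must add further attributes.
{B, F}⁺: B→GP adds G, P; BFP→GJ adds J → {B, F, G, J, P}.
{F, J}⁺: J→GP adds G, P; FGJ→BP adds B → {B, F, G, J, P}.

{B, F}; {F, J}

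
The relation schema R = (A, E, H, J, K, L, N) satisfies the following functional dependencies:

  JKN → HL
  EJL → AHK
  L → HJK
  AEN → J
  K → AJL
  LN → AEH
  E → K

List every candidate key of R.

Attribute N never appears on the right-hand side of any dependency, so N must belong to every candidate key.
{N}⁺ = {N}, which is not all of the schema, so we must add further attributes.
{E, N}⁺: E→K adds K; K→AJL adds A, J, L; LN→AEH adds H → {A, E, H, J, K, L, N}. Minimal: {N}⁺ = {N}; {E}⁺ = {A, E, H, J, K, L} — none reach the full schema.
{K, N}⁺: K→AJL adds A, J, L; LN→AEH adds E, H → {A, E, H, J, K, L, N}. Minimal: {N}⁺ = {N}; {K}⁺ = {A, H, J, K, L} — none reach the full schema.
{L, N}⁺: L→HJK adds H, J, K; K→AJL adds A; LN→AEH adds E → {A, E, H, J, K, L, N}. Minimal: {N}⁺ = {N}; {L}⁺ = {A, H, J, K, L} — none reach the full schema.
Any other superkey contains one of these as a subset, so there are no further candidate keys.

EN; KN; LN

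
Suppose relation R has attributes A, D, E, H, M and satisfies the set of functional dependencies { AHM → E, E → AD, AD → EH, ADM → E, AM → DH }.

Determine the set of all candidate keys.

Attribute M never appears on the right-hand side of any dependency, so M must belong to every candidate key.
{M}⁺ = {M}, which is not all of the schema, so we must add further attributes.
{A, M}⁺: AM→DH adds D, H; AHM→E adds E → {A, D, E, H, M}. Minimal: {M}⁺ = {M}; {A}⁺ = {A} — none reach the full schema.
{E, M}⁺: E→AD adds A, D; AD→EH adds H → {A, D, E, H, M}. Minimal: {M}⁺ = {M}; {E}⁺ = {A, D, E, H} — none reach the full schema.
Any other superkey contains one of these as a subset, so there are no further candidate keys.

{A, M}, {E, M}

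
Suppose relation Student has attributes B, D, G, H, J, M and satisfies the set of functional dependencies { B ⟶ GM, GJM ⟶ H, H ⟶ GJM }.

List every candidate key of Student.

Attributes B, D never appear on any right-hand side, so every candidate key must contain {B, D}.
{B, D}⁺ = {B, D, G, M}, which is not all of the schema, so we must add further attributes.
{B, D, H}⁺: B→GM adds G, M; H→GJM adds J → {B, D, G, H, J, M}. Minimal: {D, H}⁺ = {D, G, H, J, M}; {B, H}⁺ = {B, G, H, J, M}; {B, D}⁺ = {B, D, G, M} — none reach the full schema.
{B, D, J}⁺: B→GM adds G, M; GJM→H adds H → {B, D, G, H, J, M}. Minimal: {D, J}⁺ = {D, J}; {B, J}⁺ = {B, G, H, J, M}; {B, D}⁺ = {B, D, G, M} — none reach the full schema.
Any other superkey contains one of these as a subset, so there are no further candidate keys.

BDH, BDJ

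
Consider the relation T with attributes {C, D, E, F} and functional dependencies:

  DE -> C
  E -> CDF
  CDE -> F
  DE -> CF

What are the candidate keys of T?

Attribute E never appears on the right-hand side of any dependency, so E must belong to every candidate key.
{E}⁺ = {C, D, E, F}, which is all of the schema, so {E} is the only candidate key.

{E}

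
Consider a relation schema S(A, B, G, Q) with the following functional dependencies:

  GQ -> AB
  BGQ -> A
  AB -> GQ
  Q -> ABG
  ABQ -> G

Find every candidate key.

{Q}⁺: Q→ABG adds A, B, G → {A, B, G, Q}.
{A, B}⁺: AB→GQ adds G, Q → {A, B, G, Q}. Minimal: {B}⁺ = {B}; {A}⁺ = {A} — none reach the full schema.

Q, AB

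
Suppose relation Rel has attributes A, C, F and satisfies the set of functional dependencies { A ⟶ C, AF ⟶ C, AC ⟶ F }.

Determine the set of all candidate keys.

Attribute A never appears on the right-hand side of any dependency, so A must belong to every candidate key.
{A}⁺ = {A, C, F}, which is all of the schema, so {A} is the only candidate key.

{A}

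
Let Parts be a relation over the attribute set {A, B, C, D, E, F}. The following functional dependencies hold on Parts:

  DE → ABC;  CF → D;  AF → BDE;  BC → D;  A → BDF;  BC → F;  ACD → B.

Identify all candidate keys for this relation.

{A}, {D, E}, {B, C, E}, {C, E, F}

{A}⁺: A→BDF adds B, D, F; AF→BDE adds E; DE→ABC adds C → {A, B, C, D, E, F}.
{D, E}⁺: DE→ABC adds A, B, C; A→BDF adds F → {A, B, C, D, E, F}.
{B, C, E}⁺: BC→D adds D; BC→F adds F; DE→ABC adds A → {A, B, C, D, E, F}.
{C, E, F}⁺: CF→D adds D; DE→ABC adds A, B → {A, B, C, D, E, F}.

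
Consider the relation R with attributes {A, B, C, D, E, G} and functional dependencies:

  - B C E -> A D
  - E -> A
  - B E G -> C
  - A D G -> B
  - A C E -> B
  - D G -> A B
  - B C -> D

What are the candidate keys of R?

BEG; CEG; DEG

{B, E, G}⁺: E→A adds A; BEG→C adds C; BC→D adds D → {A, B, C, D, E, G}. Minimal: {E, G}⁺ = {A, E, G}; {B, G}⁺ = {B, G}; {B, E}⁺ = {A, B, E} — none reach the full schema.
{C, E, G}⁺: E→A adds A; ACE→B adds B; BC→D adds D → {A, B, C, D, E, G}. Minimal: {E, G}⁺ = {A, E, G}; {C, G}⁺ = {C, G}; {C, E}⁺ = {A, B, C, D, E} — none reach the full schema.
{D, E, G}⁺: E→A adds A; ADG→B adds B; BEG→C adds C → {A, B, C, D, E, G}. Minimal: {E, G}⁺ = {A, E, G}; {D, G}⁺ = {A, B, D, G}; {D, E}⁺ = {A, D, E} — none reach the full schema.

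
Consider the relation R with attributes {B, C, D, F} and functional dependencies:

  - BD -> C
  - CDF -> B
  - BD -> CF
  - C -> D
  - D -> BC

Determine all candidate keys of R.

{C}⁺: C→D adds D; D→BC adds B; BD→CF adds F → {B, C, D, F}.
{D}⁺: D→BC adds B, C; BD→CF adds F → {B, C, D, F}.
Any other superkey contains one of these as a subset, so there are no further candidate keys.

C, D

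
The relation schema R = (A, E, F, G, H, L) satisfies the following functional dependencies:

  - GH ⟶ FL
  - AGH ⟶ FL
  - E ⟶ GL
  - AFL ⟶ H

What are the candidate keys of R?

(A, E, F); (A, E, H)

{A, E, F}⁺: E→GL adds G, L; AFL→H adds H → {A, E, F, G, H, L}. Minimal: {E, F}⁺ = {E, F, G, L}; {A, F}⁺ = {A, F}; {A, E}⁺ = {A, E, G, L} — none reach the full schema.
{A, E, H}⁺: E→GL adds G, L; GH→FL adds F → {A, E, F, G, H, L}. Minimal: {E, H}⁺ = {E, F, G, H, L}; {A, H}⁺ = {A, H}; {A, E}⁺ = {A, E, G, L} — none reach the full schema.
Any other superkey contains one of these as a subset, so there are no further candidate keys.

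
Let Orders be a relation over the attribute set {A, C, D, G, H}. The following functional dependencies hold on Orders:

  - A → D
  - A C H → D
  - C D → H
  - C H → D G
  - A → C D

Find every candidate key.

{A}⁺: A→D adds D; A→CD adds C; CD→H adds H; CH→DG adds G → {A, C, D, G, H}.
No other minimal superkey exists.

A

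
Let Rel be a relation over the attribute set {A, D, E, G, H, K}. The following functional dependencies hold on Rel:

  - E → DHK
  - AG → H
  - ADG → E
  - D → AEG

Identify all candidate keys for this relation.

(D), (E)

{D}⁺: D→AEG adds A, E, G; E→DHK adds H, K → {A, D, E, G, H, K}.
{E}⁺: E→DHK adds D, H, K; D→AEG adds A, G → {A, D, E, G, H, K}.
Any other superkey contains one of these as a subset, so there are no further candidate keys.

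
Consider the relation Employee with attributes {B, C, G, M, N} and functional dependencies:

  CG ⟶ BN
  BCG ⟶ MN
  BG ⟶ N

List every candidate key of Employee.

Attributes C, G never appear on any right-hand side, so every candidate key must contain {C, G}.
{C, G}⁺ = {B, C, G, M, N}, which is all of the schema, so {C, G} is the only candidate key.

{C, G}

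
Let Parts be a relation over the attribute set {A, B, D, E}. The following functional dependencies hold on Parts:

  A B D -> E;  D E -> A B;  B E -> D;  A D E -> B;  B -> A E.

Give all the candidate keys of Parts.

B; DE

{B}⁺: B→AE adds A, E; BE→D adds D → {A, B, D, E}.
{D, E}⁺: DE→AB adds A, B → {A, B, D, E}. Minimal: {E}⁺ = {E}; {D}⁺ = {D} — none reach the full schema.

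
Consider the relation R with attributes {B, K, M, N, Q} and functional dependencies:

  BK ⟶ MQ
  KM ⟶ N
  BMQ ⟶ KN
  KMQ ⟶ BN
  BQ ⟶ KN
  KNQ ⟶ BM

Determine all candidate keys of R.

{B, K}⁺: BK→MQ adds M, Q; KM→N adds N → {B, K, M, N, Q}. Minimal: {K}⁺ = {K}; {B}⁺ = {B} — none reach the full schema.
{B, Q}⁺: BQ→KN adds K, N; KNQ→BM adds M → {B, K, M, N, Q}. Minimal: {Q}⁺ = {Q}; {B}⁺ = {B} — none reach the full schema.
{K, M, Q}⁺: KM→N adds N; KMQ→BN adds B → {B, K, M, N, Q}. Minimal: {M, Q}⁺ = {M, Q}; {K, Q}⁺ = {K, Q}; {K, M}⁺ = {K, M, N} — none reach the full schema.
{K, N, Q}⁺: KNQ→BM adds B, M → {B, K, M, N, Q}. Minimal: {N, Q}⁺ = {N, Q}; {K, Q}⁺ = {K, Q}; {K, N}⁺ = {K, N} — none reach the full schema.
Any other superkey contains one of these as a subset, so there are no further candidate keys.

{B, K}; {B, Q}; {K, M, Q}; {K, N, Q}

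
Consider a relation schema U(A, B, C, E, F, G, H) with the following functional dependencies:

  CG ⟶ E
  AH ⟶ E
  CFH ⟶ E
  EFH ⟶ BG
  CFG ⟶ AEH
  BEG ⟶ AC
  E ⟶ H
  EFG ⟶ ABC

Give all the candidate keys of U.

{E, F}, {A, F, H}, {C, F, G}, {C, F, H}

Attribute F never appears on the right-hand side of any dependency, so F must belong to every candidate key.
{F}⁺ = {F}, which is not all of the schema, so we must add further attributes.
{E, F}⁺: E→H adds H; EFH→BG adds B, G; BEG→AC adds A, C → {A, B, C, E, F, G, H}. Minimal: {F}⁺ = {F}; {E}⁺ = {E, H} — none reach the full schema.
{A, F, H}⁺: AH→E adds E; EFH→BG adds B, G; BEG→AC adds C → {A, B, C, E, F, G, H}. Minimal: {F, H}⁺ = {F, H}; {A, H}⁺ = {A, E, H}; {A, F}⁺ = {A, F} — none reach the full schema.
{C, F, G}⁺: CG→E adds E; CFG→AEH adds A, H; EFG→ABC adds B → {A, B, C, E, F, G, H}. Minimal: {F, G}⁺ = {F, G}; {C, G}⁺ = {C, E, G, H}; {C, F}⁺ = {C, F} — none reach the full schema.
{C, F, H}⁺: CFH→E adds E; EFH→BG adds B, G; CFG→AEH adds A → {A, B, C, E, F, G, H}. Minimal: {F, H}⁺ = {F, H}; {C, H}⁺ = {C, H}; {C, F}⁺ = {C, F} — none reach the full schema.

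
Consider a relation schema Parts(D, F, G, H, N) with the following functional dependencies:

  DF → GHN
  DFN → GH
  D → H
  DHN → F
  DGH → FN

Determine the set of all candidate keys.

{D, F}; {D, G}; {D, N}

Attribute D never appears on the right-hand side of any dependency, so D must belong to every candidate key.
{D}⁺ = {D, H}, which is not all of the schema, so we must add further attributes.
{D, F}⁺: DF→GHN adds G, H, N → {D, F, G, H, N}.
{D, G}⁺: D→H adds H; DGH→FN adds F, N → {D, F, G, H, N}.
{D, N}⁺: D→H adds H; DHN→F adds F; DF→GHN adds G → {D, F, G, H, N}.
Any other superkey contains one of these as a subset, so there are no further candidate keys.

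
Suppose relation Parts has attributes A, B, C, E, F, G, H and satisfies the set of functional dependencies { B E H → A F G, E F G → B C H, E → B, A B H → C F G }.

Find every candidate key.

{E, H}, {E, F, G}

Attribute E never appears on the right-hand side of any dependency, so E must belong to every candidate key.
{E}⁺ = {B, E}, which is not all of the schema, so we must add further attributes.
{E, H}⁺: E→B adds B; BEH→AFG adds A, F, G; EFG→BCH adds C → {A, B, C, E, F, G, H}. Minimal: {H}⁺ = {H}; {E}⁺ = {B, E} — none reach the full schema.
{E, F, G}⁺: EFG→BCH adds B, C, H; BEH→AFG adds A → {A, B, C, E, F, G, H}. Minimal: {F, G}⁺ = {F, G}; {E, G}⁺ = {B, E, G}; {E, F}⁺ = {B, E, F} — none reach the full schema.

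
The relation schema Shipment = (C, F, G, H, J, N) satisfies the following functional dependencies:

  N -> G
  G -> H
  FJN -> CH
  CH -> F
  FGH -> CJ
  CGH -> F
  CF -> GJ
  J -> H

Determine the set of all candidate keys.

(C, N), (F, N)

Attribute N never appears on the right-hand side of any dependency, so N must belong to every candidate key.
{N}⁺ = {G, H, N}, which is not all of the schema, so we must add further attributes.
{C, N}⁺: N→G adds G; G→H adds H; CH→F adds F; FGH→CJ adds J → {C, F, G, H, J, N}. Minimal: {N}⁺ = {G, H, N}; {C}⁺ = {C} — none reach the full schema.
{F, N}⁺: N→G adds G; G→H adds H; FGH→CJ adds C, J → {C, F, G, H, J, N}. Minimal: {N}⁺ = {G, H, N}; {F}⁺ = {F} — none reach the full schema.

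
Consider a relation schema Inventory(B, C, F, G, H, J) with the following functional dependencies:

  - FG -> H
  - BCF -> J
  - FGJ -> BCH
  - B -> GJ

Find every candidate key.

Attribute F never appears on the right-hand side of any dependency, so F must belong to every candidate key.
{F}⁺ = {F}, which is not all of the schema, so we must add further attributes.
{B, F}⁺: B→GJ adds G, J; FG→H adds H; FGJ→BCH adds C → {B, C, F, G, H, J}. Minimal: {F}⁺ = {F}; {B}⁺ = {B, G, J} — none reach the full schema.
{F, G, J}⁺: FG→H adds H; FGJ→BCH adds B, C → {B, C, F, G, H, J}. Minimal: {G, J}⁺ = {G, J}; {F, J}⁺ = {F, J}; {F, G}⁺ = {F, G, H} — none reach the full schema.
Any other superkey contains one of these as a subset, so there are no further candidate keys.

{B, F}; {F, G, J}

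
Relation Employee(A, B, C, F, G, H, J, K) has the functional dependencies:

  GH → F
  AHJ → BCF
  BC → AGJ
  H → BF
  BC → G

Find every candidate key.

Attributes H, K never appear on any right-hand side, so every candidate key must contain {H, K}.
{H, K}⁺ = {B, F, H, K}, which is not all of the schema, so we must add further attributes.
{C, H, K}⁺: H→BF adds B, F; BC→G adds G; BC→AGJ adds A, J → {A, B, C, F, G, H, J, K}. Minimal: {H, K}⁺ = {B, F, H, K}; {C, K}⁺ = {C, K}; {C, H}⁺ = {A, B, C, F, G, H, J} — none reach the full schema.
{A, H, J, K}⁺: AHJ→BCF adds B, C, F; BC→AGJ adds G → {A, B, C, F, G, H, J, K}. Minimal: {H, J, K}⁺ = {B, F, H, J, K}; {A, J, K}⁺ = {A, J, K}; {A, H, K}⁺ = {A, B, F, H, K}; … — none reach the full schema.

(C, H, K), (A, H, J, K)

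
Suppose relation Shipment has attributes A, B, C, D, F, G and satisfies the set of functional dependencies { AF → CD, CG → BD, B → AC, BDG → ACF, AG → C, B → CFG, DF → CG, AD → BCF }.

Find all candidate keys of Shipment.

{B}⁺: B→AC adds A, C; B→CFG adds F, G; AF→CD adds D → {A, B, C, D, F, G}.
{A, D}⁺: AD→BCF adds B, C, F; B→CFG adds G → {A, B, C, D, F, G}.
{A, F}⁺: AF→CD adds C, D; DF→CG adds G; AD→BCF adds B → {A, B, C, D, F, G}.
{A, G}⁺: AG→C adds C; CG→BD adds B, D; BDG→ACF adds F → {A, B, C, D, F, G}.
{C, G}⁺: CG→BD adds B, D; B→AC adds A; BDG→ACF adds F → {A, B, C, D, F, G}.
{D, F}⁺: DF→CG adds C, G; CG→BD adds B; B→AC adds A → {A, B, C, D, F, G}.

B, AD, AF, AG, CG, DF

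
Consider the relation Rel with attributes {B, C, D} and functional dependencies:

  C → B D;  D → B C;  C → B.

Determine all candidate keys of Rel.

{C}⁺: C→BD adds B, D → {B, C, D}.
{D}⁺: D→BC adds B, C → {B, C, D}.

{C}; {D}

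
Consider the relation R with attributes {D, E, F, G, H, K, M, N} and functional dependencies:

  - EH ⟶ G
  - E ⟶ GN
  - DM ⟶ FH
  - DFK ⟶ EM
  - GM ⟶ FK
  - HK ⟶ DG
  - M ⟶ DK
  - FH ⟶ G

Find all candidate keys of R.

{M}⁺: M→DK adds D, K; DM→FH adds F, H; DFK→EM adds E; HK→DG adds G; E→GN adds N → {D, E, F, G, H, K, M, N}.
{D, F, K}⁺: DFK→EM adds E, M; E→GN adds G, N; DM→FH adds H → {D, E, F, G, H, K, M, N}. Minimal: {F, K}⁺ = {F, K}; {D, K}⁺ = {D, K}; {D, F}⁺ = {D, F} — none reach the full schema.
{F, H, K}⁺: HK→DG adds D, G; DFK→EM adds E, M; E→GN adds N → {D, E, F, G, H, K, M, N}. Minimal: {H, K}⁺ = {D, G, H, K}; {F, K}⁺ = {F, K}; {F, H}⁺ = {F, G, H} — none reach the full schema.

M, DFK, FHK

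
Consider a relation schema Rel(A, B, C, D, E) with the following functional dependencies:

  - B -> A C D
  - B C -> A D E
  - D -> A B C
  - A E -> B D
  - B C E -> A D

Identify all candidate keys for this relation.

(B); (D); (A, E)

{B}⁺: B→ACD adds A, C, D; BC→ADE adds E → {A, B, C, D, E}.
{D}⁺: D→ABC adds A, B, C; BC→ADE adds E → {A, B, C, D, E}.
{A, E}⁺: AE→BD adds B, D; B→ACD adds C → {A, B, C, D, E}. Minimal: {E}⁺ = {E}; {A}⁺ = {A} — none reach the full schema.
Any other superkey contains one of these as a subset, so there are no further candidate keys.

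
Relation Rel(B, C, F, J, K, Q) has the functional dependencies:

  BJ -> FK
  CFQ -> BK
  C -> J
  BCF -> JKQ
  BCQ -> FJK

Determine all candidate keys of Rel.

(B, C), (C, F, Q)

Attribute C never appears on the right-hand side of any dependency, so C must belong to every candidate key.
{C}⁺ = {C, J}, which is not all of the schema, so we must add further attributes.
{B, C}⁺: C→J adds J; BJ→FK adds F, K; BCF→JKQ adds Q → {B, C, F, J, K, Q}.
{C, F, Q}⁺: CFQ→BK adds B, K; C→J adds J → {B, C, F, J, K, Q}.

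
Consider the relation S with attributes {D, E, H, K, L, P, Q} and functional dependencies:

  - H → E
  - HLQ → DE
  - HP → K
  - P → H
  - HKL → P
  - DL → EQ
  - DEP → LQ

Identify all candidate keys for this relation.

{D, P}⁺: P→H adds H; H→E adds E; HP→K adds K; DEP→LQ adds L, Q → {D, E, H, K, L, P, Q}.
{L, P, Q}⁺: P→H adds H; H→E adds E; HLQ→DE adds D; HP→K adds K → {D, E, H, K, L, P, Q}.
{D, H, K, L}⁺: H→E adds E; HKL→P adds P; DL→EQ adds Q → {D, E, H, K, L, P, Q}.
{H, K, L, Q}⁺: H→E adds E; HLQ→DE adds D; HKL→P adds P → {D, E, H, K, L, P, Q}.
Any other superkey contains one of these as a subset, so there are no further candidate keys.

DP, LPQ, DHKL, HKLQ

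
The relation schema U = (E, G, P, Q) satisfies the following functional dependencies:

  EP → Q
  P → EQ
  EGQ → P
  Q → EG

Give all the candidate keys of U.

{P}, {Q}

{P}⁺: P→EQ adds E, Q; Q→EG adds G → {E, G, P, Q}.
{Q}⁺: Q→EG adds E, G; EGQ→P adds P → {E, G, P, Q}.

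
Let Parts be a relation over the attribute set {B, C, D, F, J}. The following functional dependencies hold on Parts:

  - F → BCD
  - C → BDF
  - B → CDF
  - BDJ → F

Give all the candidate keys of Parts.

Attribute J never appears on the right-hand side of any dependency, so J must belong to every candidate key.
{J}⁺ = {J}, which is not all of the schema, so we must add further attributes.
{B, J}⁺: B→CDF adds C, D, F → {B, C, D, F, J}. Minimal: {J}⁺ = {J}; {B}⁺ = {B, C, D, F} — none reach the full schema.
{C, J}⁺: C→BDF adds B, D, F → {B, C, D, F, J}. Minimal: {J}⁺ = {J}; {C}⁺ = {B, C, D, F} — none reach the full schema.
{F, J}⁺: F→BCD adds B, C, D → {B, C, D, F, J}. Minimal: {J}⁺ = {J}; {F}⁺ = {B, C, D, F} — none reach the full schema.
Any other superkey contains one of these as a subset, so there are no further candidate keys.

(B, J), (C, J), (F, J)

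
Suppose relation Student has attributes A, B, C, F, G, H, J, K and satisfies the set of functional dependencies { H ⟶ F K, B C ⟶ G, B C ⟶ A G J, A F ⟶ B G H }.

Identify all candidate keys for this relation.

Attribute C never appears on the right-hand side of any dependency, so C must belong to every candidate key.
{C}⁺ = {C}, which is not all of the schema, so we must add further attributes.
{A, C, F}⁺: AF→BGH adds B, G, H; H→FK adds K; BC→AGJ adds J → {A, B, C, F, G, H, J, K}. Minimal: {C, F}⁺ = {C, F}; {A, F}⁺ = {A, B, F, G, H, K}; {A, C}⁺ = {A, C} — none reach the full schema.
{A, C, H}⁺: H→FK adds F, K; AF→BGH adds B, G; BC→AGJ adds J → {A, B, C, F, G, H, J, K}. Minimal: {C, H}⁺ = {C, F, H, K}; {A, H}⁺ = {A, B, F, G, H, K}; {A, C}⁺ = {A, C} — none reach the full schema.
{B, C, F}⁺: BC→G adds G; BC→AGJ adds A, J; AF→BGH adds H; H→FK adds K → {A, B, C, F, G, H, J, K}. Minimal: {C, F}⁺ = {C, F}; {B, F}⁺ = {B, F}; {B, C}⁺ = {A, B, C, G, J} — none reach the full schema.
{B, C, H}⁺: H→FK adds F, K; BC→G adds G; BC→AGJ adds A, J → {A, B, C, F, G, H, J, K}. Minimal: {C, H}⁺ = {C, F, H, K}; {B, H}⁺ = {B, F, H, K}; {B, C}⁺ = {A, B, C, G, J} — none reach the full schema.
Any other superkey contains one of these as a subset, so there are no further candidate keys.

(A, C, F), (A, C, H), (B, C, F), (B, C, H)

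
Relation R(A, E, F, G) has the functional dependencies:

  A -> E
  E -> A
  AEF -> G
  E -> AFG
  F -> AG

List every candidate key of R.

{A}⁺: A→E adds E; E→AFG adds F, G → {A, E, F, G}.
{E}⁺: E→A adds A; E→AFG adds F, G → {A, E, F, G}.
{F}⁺: F→AG adds A, G; A→E adds E → {A, E, F, G}.

{A}, {E}, {F}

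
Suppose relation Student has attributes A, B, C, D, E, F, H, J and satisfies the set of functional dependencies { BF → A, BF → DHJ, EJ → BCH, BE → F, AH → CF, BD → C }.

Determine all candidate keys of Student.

Attribute E never appears on the right-hand side of any dependency, so E must belong to every candidate key.
{E}⁺ = {E}, which is not all of the schema, so we must add further attributes.
{B, E}⁺: BE→F adds F; BF→A adds A; BF→DHJ adds D, H, J; EJ→BCH adds C → {A, B, C, D, E, F, H, J}.
{E, J}⁺: EJ→BCH adds B, C, H; BE→F adds F; BF→A adds A; BF→DHJ adds D → {A, B, C, D, E, F, H, J}.
Any other superkey contains one of these as a subset, so there are no further candidate keys.

(B, E), (E, J)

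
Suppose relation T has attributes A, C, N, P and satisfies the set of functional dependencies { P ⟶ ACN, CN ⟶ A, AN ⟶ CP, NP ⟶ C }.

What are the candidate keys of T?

{P}, {A, N}, {C, N}

{P}⁺: P→ACN adds A, C, N → {A, C, N, P}.
{A, N}⁺: AN→CP adds C, P → {A, C, N, P}. Minimal: {N}⁺ = {N}; {A}⁺ = {A} — none reach the full schema.
{C, N}⁺: CN→A adds A; AN→CP adds P → {A, C, N, P}. Minimal: {N}⁺ = {N}; {C}⁺ = {C} — none reach the full schema.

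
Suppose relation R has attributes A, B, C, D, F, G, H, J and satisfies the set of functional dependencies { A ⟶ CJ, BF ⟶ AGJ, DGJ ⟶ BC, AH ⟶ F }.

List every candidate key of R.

Attributes D, H never appear on any right-hand side, so every candidate key must contain {D, H}.
{D, H}⁺ = {D, H}, which is not all of the schema, so we must add further attributes.
{A, B, D, H}⁺: A→CJ adds C, J; AH→F adds F; BF→AGJ adds G → {A, B, C, D, F, G, H, J}. Minimal: {B, D, H}⁺ = {B, D, H}; {A, D, H}⁺ = {A, C, D, F, H, J}; {A, B, H}⁺ = {A, B, C, F, G, H, J}; … — none reach the full schema.
{A, D, G, H}⁺: A→CJ adds C, J; DGJ→BC adds B; AH→F adds F → {A, B, C, D, F, G, H, J}. Minimal: {D, G, H}⁺ = {D, G, H}; {A, G, H}⁺ = {A, C, F, G, H, J}; {A, D, H}⁺ = {A, C, D, F, H, J}; … — none reach the full schema.
{B, D, F, H}⁺: BF→AGJ adds A, G, J; DGJ→BC adds C → {A, B, C, D, F, G, H, J}. Minimal: {D, F, H}⁺ = {D, F, H}; {B, F, H}⁺ = {A, B, C, F, G, H, J}; {B, D, H}⁺ = {B, D, H}; … — none reach the full schema.
{D, F, G, H, J}⁺: DGJ→BC adds B, C; BF→AGJ adds A → {A, B, C, D, F, G, H, J}. Minimal: {F, G, H, J}⁺ = {F, G, H, J}; {D, G, H, J}⁺ = {B, C, D, G, H, J}; {D, F, H, J}⁺ = {D, F, H, J}; … — none reach the full schema.

(A, B, D, H), (A, D, G, H), (B, D, F, H), (D, F, G, H, J)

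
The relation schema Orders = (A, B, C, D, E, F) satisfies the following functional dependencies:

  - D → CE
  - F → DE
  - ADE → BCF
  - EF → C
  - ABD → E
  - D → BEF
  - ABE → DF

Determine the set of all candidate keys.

Attribute A never appears on the right-hand side of any dependency, so A must belong to every candidate key.
{A}⁺ = {A}, which is not all of the schema, so we must add further attributes.
{A, D}⁺: D→CE adds C, E; ADE→BCF adds B, F → {A, B, C, D, E, F}. Minimal: {D}⁺ = {B, C, D, E, F}; {A}⁺ = {A} — none reach the full schema.
{A, F}⁺: F→DE adds D, E; ADE→BCF adds B, C → {A, B, C, D, E, F}. Minimal: {F}⁺ = {B, C, D, E, F}; {A}⁺ = {A} — none reach the full schema.
{A, B, E}⁺: ABE→DF adds D, F; D→CE adds C → {A, B, C, D, E, F}. Minimal: {B, E}⁺ = {B, E}; {A, E}⁺ = {A, E}; {A, B}⁺ = {A, B} — none reach the full schema.

(A, D), (A, F), (A, B, E)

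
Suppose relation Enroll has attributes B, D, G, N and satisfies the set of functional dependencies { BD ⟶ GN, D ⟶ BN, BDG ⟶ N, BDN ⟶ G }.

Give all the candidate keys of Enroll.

{D}⁺: D→BN adds B, N; BDN→G adds G → {B, D, G, N}.
No other minimal superkey exists.

{D}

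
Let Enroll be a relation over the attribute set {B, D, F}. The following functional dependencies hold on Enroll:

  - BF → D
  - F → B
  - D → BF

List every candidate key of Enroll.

{D}, {F}

{D}⁺: D→BF adds B, F → {B, D, F}.
{F}⁺: F→B adds B; BF→D adds D → {B, D, F}.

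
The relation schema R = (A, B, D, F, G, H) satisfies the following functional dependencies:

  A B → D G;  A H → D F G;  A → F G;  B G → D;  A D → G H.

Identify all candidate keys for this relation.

Attributes A, B never appear on any right-hand side, so every candidate key must contain {A, B}.
{A, B}⁺ = {A, B, D, F, G, H}, which is all of the schema, so {A, B} is the only candidate key.

{A, B}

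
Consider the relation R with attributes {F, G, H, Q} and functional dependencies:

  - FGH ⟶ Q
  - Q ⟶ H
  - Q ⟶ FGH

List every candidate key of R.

{Q}⁺: Q→H adds H; Q→FGH adds F, G → {F, G, H, Q}.
{F, G, H}⁺: FGH→Q adds Q → {F, G, H, Q}.

Q; FGH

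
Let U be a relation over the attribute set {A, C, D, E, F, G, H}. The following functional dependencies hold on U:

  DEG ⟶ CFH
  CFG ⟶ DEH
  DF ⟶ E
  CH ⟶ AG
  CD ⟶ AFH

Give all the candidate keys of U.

{C, D}; {C, F, G}; {C, F, H}; {D, E, G}; {D, F, G}

{C, D}⁺: CD→AFH adds A, F, H; DF→E adds E; CH→AG adds G → {A, C, D, E, F, G, H}. Minimal: {D}⁺ = {D}; {C}⁺ = {C} — none reach the full schema.
{C, F, G}⁺: CFG→DEH adds D, E, H; CH→AG adds A → {A, C, D, E, F, G, H}. Minimal: {F, G}⁺ = {F, G}; {C, G}⁺ = {C, G}; {C, F}⁺ = {C, F} — none reach the full schema.
{C, F, H}⁺: CH→AG adds A, G; CFG→DEH adds D, E → {A, C, D, E, F, G, H}. Minimal: {F, H}⁺ = {F, H}; {C, H}⁺ = {A, C, G, H}; {C, F}⁺ = {C, F} — none reach the full schema.
{D, E, G}⁺: DEG→CFH adds C, F, H; CH→AG adds A → {A, C, D, E, F, G, H}. Minimal: {E, G}⁺ = {E, G}; {D, G}⁺ = {D, G}; {D, E}⁺ = {D, E} — none reach the full schema.
{D, F, G}⁺: DF→E adds E; DEG→CFH adds C, H; CH→AG adds A → {A, C, D, E, F, G, H}. Minimal: {F, G}⁺ = {F, G}; {D, G}⁺ = {D, G}; {D, F}⁺ = {D, E, F} — none reach the full schema.
Any other superkey contains one of these as a subset, so there are no further candidate keys.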